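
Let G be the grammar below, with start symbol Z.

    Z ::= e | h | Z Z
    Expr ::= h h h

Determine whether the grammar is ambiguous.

Witness: e e e

Derivation 1: Z ⇒ Z Z ⇒ e Z ⇒ e Z Z ⇒ e e Z ⇒ e e e
Derivation 2: Z ⇒ Z Z ⇒ Z Z Z ⇒ e Z Z ⇒ e e Z ⇒ e e e

Two distinct leftmost derivations for the same string.

Ambiguous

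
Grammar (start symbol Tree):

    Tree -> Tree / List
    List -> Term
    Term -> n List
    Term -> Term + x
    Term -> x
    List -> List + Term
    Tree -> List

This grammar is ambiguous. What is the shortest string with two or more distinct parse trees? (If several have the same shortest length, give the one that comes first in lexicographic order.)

x + x

length 1: no string has ≥2 trees
length 2: no string has ≥2 trees
length 3: x + x has 2 parse trees

Two derivations of x + x:
  Tree ⇒ List ⇒ Term ⇒ Term + x ⇒ x + x
  Tree ⇒ List ⇒ List + Term ⇒ Term + Term ⇒ x + Term ⇒ x + x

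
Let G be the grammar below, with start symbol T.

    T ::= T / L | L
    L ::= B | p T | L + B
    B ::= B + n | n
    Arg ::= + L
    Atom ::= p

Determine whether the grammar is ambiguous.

Witness: n + n

Derivation 1: T ⇒ L ⇒ B ⇒ B + n ⇒ n + n
Derivation 2: T ⇒ L ⇒ L + B ⇒ B + B ⇒ n + B ⇒ n + n

Two distinct leftmost derivations for the same string.

Ambiguous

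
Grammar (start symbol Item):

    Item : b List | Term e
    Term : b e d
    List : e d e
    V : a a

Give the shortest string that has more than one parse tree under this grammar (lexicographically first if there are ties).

length 4: b e d e has 2 parse trees

Two derivations of b e d e:
  Item ⇒ b List ⇒ b e d e
  Item ⇒ Term e ⇒ b e d e

b e d e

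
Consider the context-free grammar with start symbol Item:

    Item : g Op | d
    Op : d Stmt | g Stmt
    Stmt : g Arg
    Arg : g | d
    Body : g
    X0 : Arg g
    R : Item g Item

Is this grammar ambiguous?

(Body, X0, R are unreachable from Item, so their rules don't affect L(Item).) Each reachable nonterminal has at most one production per leading terminal, and all productions are right-linear; the derivation is determined token-by-token.

Unambiguous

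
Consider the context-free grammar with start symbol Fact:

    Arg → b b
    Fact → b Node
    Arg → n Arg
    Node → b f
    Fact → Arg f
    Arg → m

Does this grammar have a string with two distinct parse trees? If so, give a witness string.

Witness: b b f

Derivation 1: Fact ⇒ b Node ⇒ b b f
Derivation 2: Fact ⇒ Arg f ⇒ b b f

Two distinct leftmost derivations for the same string.

Ambiguous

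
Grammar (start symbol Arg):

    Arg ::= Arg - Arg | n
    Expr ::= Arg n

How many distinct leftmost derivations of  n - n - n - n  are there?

5

Parse trees for n - n - n - n:
  [Arg [Arg n] - [Arg [Arg n] - [Arg [Arg n] - [Arg n]]]]
  [Arg [Arg n] - [Arg [Arg [Arg n] - [Arg n]] - [Arg n]]]
  [Arg [Arg [Arg n] - [Arg n]] - [Arg [Arg n] - [Arg n]]]
  [Arg [Arg [Arg n] - [Arg [Arg n] - [Arg n]]] - [Arg n]]
  [Arg [Arg [Arg [Arg n] - [Arg n]] - [Arg n]] - [Arg n]]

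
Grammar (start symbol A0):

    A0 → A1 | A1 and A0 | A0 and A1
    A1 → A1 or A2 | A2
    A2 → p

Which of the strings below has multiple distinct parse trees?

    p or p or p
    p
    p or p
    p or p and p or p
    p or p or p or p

p or p or p: 1 tree
p: 1 tree
p or p: 1 tree
p or p and p or p: 2 trees
p or p or p or p: 1 tree

p or p and p or p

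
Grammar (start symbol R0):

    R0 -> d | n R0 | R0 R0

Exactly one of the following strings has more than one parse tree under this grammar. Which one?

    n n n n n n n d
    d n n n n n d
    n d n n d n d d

n d n n d n d d

n n n n n n n d: 1 tree
d n n n n n d: 1 tree
n d n n d n d d: 43 trees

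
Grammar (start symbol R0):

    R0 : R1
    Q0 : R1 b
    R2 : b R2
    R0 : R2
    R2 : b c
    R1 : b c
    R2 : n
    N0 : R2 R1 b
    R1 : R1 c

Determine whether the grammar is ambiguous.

Ambiguous

Witness: b c

Derivation 1: R0 ⇒ R1 ⇒ b c
Derivation 2: R0 ⇒ R2 ⇒ b c

Two distinct leftmost derivations for the same string.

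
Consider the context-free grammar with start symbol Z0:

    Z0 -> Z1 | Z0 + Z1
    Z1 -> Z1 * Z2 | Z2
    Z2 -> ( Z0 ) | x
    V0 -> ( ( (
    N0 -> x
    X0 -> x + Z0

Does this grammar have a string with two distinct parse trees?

Unambiguous

Only Z0, Z1, Z2 are reachable from Z0; ignoring the rest: Z0 → Z0 + Z1 | Z1  ;  Z1 → Z1 * Z2 | Z2  — a left-associative chain with Z2 at the bottom. Each string factors uniquely by precedence.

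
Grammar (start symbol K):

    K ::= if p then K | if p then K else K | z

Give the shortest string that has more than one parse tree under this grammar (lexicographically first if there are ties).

if p then if p then z else z

length 1: no string has ≥2 trees
length 4: no string has ≥2 trees
length 6: no string has ≥2 trees
length 7: no string has ≥2 trees
length 9: if p then if p then z else z has 2 parse trees

Two derivations of if p then if p then z else z:
  K ⇒ if p then K ⇒ if p then if p then K else K ⇒ if p then if p then z else K ⇒ if p then if p then z else z
  K ⇒ if p then K else K ⇒ if p then if p then K else K ⇒ if p then if p then z else K ⇒ if p then if p then z else z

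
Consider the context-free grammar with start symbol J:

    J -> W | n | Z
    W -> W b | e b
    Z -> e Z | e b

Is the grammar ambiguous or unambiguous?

Ambiguous

Witness: e b

Derivation 1: J ⇒ W ⇒ e b
Derivation 2: J ⇒ Z ⇒ e b

Two distinct leftmost derivations for the same string.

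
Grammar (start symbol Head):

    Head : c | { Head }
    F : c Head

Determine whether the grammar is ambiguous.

Only Head is reachable from Head; ignoring the rest: L(Head) is { openⁿ atom closeⁿ : n ≥ 0 }. The bracket depth fixes n, and the derivation is forced at every step.

Unambiguous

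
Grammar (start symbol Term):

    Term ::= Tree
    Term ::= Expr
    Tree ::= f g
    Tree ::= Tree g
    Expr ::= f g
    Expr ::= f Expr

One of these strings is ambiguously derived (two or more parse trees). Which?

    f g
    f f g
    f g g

f g: 2 trees
f f g: 1 tree
f g g: 1 tree

f g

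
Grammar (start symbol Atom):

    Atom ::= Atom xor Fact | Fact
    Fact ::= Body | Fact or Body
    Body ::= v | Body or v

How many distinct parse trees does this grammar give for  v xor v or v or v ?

Parse trees for v xor v or v or v:
  [Atom [Atom [Fact [Body v]]] xor [Fact [Body [Body [Body v] or v] or v]]]
  [Atom [Atom [Fact [Body v]]] xor [Fact [Fact [Body v]] or [Body [Body v] or v]]]
  [Atom [Atom [Fact [Body v]]] xor [Fact [Fact [Body [Body v] or v]] or [Body v]]]
  [Atom [Atom [Fact [Body v]]] xor [Fact [Fact [Fact [Body v]] or [Body v]] or [Body v]]]

4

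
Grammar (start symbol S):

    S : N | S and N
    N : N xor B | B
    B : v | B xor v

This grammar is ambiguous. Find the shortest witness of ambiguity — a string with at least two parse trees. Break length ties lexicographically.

v xor v

length 1: no string has ≥2 trees
length 3: v xor v has 2 parse trees

Two derivations of v xor v:
  S ⇒ N ⇒ N xor B ⇒ B xor B ⇒ v xor B ⇒ v xor v
  S ⇒ N ⇒ B ⇒ B xor v ⇒ v xor v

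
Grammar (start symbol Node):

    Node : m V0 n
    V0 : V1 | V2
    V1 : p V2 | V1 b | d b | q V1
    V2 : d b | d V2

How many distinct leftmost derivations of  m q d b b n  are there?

2

Parse trees for m q d b b n:
  [Node m [V0 [V1 [V1 q [V1 d b]] b]] n]
  [Node m [V0 [V1 q [V1 [V1 d b] b]]] n]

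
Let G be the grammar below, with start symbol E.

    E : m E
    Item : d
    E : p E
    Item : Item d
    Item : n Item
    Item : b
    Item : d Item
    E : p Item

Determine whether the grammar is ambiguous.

Ambiguous

Witness: p d d

Derivation 1: E ⇒ p Item ⇒ p Item d ⇒ p d d
Derivation 2: E ⇒ p Item ⇒ p d Item ⇒ p d d

Two distinct leftmost derivations for the same string.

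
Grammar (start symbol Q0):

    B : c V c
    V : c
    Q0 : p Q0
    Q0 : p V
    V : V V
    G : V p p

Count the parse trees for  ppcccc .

Parse trees for ppcccc:
  [Q0 p [Q0 p [V [V c] [V [V c] [V [V c] [V c]]]]]]
  [Q0 p [Q0 p [V [V c] [V [V [V c] [V c]] [V c]]]]]
  [Q0 p [Q0 p [V [V [V c] [V c]] [V [V c] [V c]]]]]
  [Q0 p [Q0 p [V [V [V c] [V [V c] [V c]]] [V c]]]]
  [Q0 p [Q0 p [V [V [V [V c] [V c]] [V c]] [V c]]]]

5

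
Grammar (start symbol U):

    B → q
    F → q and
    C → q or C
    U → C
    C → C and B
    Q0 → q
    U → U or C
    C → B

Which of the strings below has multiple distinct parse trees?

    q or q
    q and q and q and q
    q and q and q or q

q or q: 2 trees
q and q and q and q: 1 tree
q and q and q or q: 1 tree

q or q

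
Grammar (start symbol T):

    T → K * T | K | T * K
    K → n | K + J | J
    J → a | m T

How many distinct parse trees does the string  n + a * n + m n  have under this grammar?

Parse trees for n + a * n + m n:
  [T [K [K n] + [J a]] * [T [K [K n] + [J m [T [K n]]]]]]
  [T [T [K [K n] + [J a]]] * [K [K n] + [J m [T [K n]]]]]

2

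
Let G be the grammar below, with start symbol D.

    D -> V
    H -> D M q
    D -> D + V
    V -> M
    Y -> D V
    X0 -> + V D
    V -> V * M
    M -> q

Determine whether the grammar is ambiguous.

Only D, V, M are reachable from D; ignoring the rest: The grammar is stratified — D handles '+' (left-recursive), V handles '*', M atoms. Each operator has a fixed associativity and precedence level, so every string has one parse.

Unambiguous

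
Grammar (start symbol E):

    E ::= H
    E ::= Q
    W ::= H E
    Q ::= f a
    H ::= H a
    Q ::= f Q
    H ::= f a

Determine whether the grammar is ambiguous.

Ambiguous

Witness: f a

Derivation 1: E ⇒ H ⇒ f a
Derivation 2: E ⇒ Q ⇒ f a

Two distinct leftmost derivations for the same string.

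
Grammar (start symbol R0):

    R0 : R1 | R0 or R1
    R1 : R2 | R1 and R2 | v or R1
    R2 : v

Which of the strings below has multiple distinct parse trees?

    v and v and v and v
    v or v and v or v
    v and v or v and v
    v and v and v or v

v or v and v or v

v and v and v and v: 1 tree
v or v and v or v: 3 trees
v and v or v and v: 1 tree
v and v and v or v: 1 tree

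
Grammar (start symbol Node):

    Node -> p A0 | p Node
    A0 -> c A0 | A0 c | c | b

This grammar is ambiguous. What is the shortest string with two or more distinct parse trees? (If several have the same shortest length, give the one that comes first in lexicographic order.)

length 2: no string has ≥2 trees
length 3: p c c has 2 parse trees

Two derivations of p c c:
  Node ⇒ p A0 ⇒ p c A0 ⇒ p c c
  Node ⇒ p A0 ⇒ p A0 c ⇒ p c c

p c c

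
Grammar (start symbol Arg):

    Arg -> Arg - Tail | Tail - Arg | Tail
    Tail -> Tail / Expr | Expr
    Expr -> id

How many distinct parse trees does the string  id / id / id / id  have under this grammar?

1

Parse trees for id / id / id / id:
  [Arg [Tail [Tail [Tail [Tail [Expr id]] / [Expr id]] / [Expr id]] / [Expr id]]]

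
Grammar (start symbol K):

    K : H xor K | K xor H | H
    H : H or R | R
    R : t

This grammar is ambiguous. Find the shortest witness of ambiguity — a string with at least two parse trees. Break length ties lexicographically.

length 1: no string has ≥2 trees
length 3: t xor t has 2 parse trees

Two derivations of t xor t:
  K ⇒ H xor K ⇒ R xor K ⇒ t xor K ⇒ t xor H ⇒ t xor R ⇒ t xor t
  K ⇒ K xor H ⇒ H xor H ⇒ R xor H ⇒ t xor H ⇒ t xor R ⇒ t xor t

t xor t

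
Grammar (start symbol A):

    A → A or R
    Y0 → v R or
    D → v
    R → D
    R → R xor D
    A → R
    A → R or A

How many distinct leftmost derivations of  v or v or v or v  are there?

Parse trees for v or v or v or v:
  [A [A [A [A [R [D v]]] or [R [D v]]] or [R [D v]]] or [R [D v]]]
  [A [A [A [R [D v]] or [A [R [D v]]]] or [R [D v]]] or [R [D v]]]
  [A [A [R [D v]] or [A [A [R [D v]]] or [R [D v]]]] or [R [D v]]]
  [A [A [R [D v]] or [A [R [D v]] or [A [R [D v]]]]] or [R [D v]]]
  [A [R [D v]] or [A [A [A [R [D v]]] or [R [D v]]] or [R [D v]]]]
  [A [R [D v]] or [A [A [R [D v]] or [A [R [D v]]]] or [R [D v]]]]
  [A [R [D v]] or [A [R [D v]] or [A [A [R [D v]]] or [R [D v]]]]]
  [A [R [D v]] or [A [R [D v]] or [A [R [D v]] or [A [R [D v]]]]]]

8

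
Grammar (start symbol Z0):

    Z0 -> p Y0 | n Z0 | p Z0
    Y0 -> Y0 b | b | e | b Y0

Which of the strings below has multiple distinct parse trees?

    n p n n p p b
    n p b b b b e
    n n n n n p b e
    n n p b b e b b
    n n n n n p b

n n p b b e b b

n p n n p p b: 1 tree
n p b b b b e: 1 tree
n n n n n p b e: 1 tree
n n p b b e b b: 6 trees
n n n n n p b: 1 tree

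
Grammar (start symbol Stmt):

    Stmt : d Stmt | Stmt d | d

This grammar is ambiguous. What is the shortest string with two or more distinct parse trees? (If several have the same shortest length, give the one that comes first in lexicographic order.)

length 1: no string has ≥2 trees
length 2: d d has 2 parse trees

Two derivations of d d:
  Stmt ⇒ d Stmt ⇒ d d
  Stmt ⇒ Stmt d ⇒ d d

d d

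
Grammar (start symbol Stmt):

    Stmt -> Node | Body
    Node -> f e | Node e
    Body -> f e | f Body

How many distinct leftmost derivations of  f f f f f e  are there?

Parse trees for f f f f f e:
  [Stmt [Body f [Body f [Body f [Body f [Body f e]]]]]]

1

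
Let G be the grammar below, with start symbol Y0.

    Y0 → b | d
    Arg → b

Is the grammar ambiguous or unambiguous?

Unambiguous

(Arg is unreachable from Y0, so its rules don't affect L(Y0).) Restricted to the reachable nonterminals, every rule has the form A → t or A → t B, and no two rules for the same A share a first terminal. The grammar encodes a DFA — one run per string.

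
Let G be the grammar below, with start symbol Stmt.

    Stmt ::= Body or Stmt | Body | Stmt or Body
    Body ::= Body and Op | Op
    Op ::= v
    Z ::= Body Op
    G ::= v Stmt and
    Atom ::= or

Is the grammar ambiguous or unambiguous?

Ambiguous

Witness: v or v

Derivation 1: Stmt ⇒ Body or Stmt ⇒ Op or Stmt ⇒ v or Stmt ⇒ v or Body ⇒ v or Op ⇒ v or v
Derivation 2: Stmt ⇒ Stmt or Body ⇒ Body or Body ⇒ Op or Body ⇒ v or Body ⇒ v or Op ⇒ v or v

Two distinct leftmost derivations for the same string.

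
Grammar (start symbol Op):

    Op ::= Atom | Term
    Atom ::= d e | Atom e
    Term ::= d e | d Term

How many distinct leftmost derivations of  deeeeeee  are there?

1

Parse trees for deeeeeee:
  [Op [Atom [Atom [Atom [Atom [Atom [Atom [Atom d e] e] e] e] e] e] e]]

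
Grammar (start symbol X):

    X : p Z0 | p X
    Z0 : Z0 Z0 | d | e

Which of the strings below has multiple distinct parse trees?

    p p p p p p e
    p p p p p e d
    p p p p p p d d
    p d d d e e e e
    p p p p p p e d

p d d d e e e e

p p p p p p e: 1 tree
p p p p p e d: 1 tree
p p p p p p d d: 1 tree
p d d d e e e e: 132 trees
p p p p p p e d: 1 tree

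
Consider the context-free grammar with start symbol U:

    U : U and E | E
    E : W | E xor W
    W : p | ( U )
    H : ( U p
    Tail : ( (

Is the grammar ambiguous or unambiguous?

Only U, E, W are reachable from U; ignoring the rest: U → U and E | E  ;  E → E xor W | W  — a left-associative chain with W at the bottom. Each string factors uniquely by precedence.

Unambiguous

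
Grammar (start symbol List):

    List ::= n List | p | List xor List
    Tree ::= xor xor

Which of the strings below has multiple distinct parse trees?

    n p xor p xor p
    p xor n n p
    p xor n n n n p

n p xor p xor p: 5 trees
p xor n n p: 1 tree
p xor n n n n p: 1 tree

n p xor p xor p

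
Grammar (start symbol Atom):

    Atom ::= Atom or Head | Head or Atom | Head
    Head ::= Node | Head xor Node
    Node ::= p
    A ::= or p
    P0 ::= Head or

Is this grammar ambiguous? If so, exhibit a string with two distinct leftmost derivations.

Ambiguous

Witness: p or p

Derivation 1: Atom ⇒ Atom or Head ⇒ Head or Head ⇒ Node or Head ⇒ p or Head ⇒ p or Node ⇒ p or p
Derivation 2: Atom ⇒ Head or Atom ⇒ Node or Atom ⇒ p or Atom ⇒ p or Head ⇒ p or Node ⇒ p or p

Two distinct leftmost derivations for the same string.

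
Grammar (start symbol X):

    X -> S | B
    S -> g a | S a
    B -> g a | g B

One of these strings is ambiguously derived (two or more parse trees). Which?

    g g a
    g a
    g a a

g a

g g a: 1 tree
g a: 2 trees
g a a: 1 tree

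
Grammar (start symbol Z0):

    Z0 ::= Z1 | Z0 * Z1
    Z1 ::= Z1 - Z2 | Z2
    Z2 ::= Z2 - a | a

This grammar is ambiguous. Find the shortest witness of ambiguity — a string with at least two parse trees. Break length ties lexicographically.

length 1: no string has ≥2 trees
length 3: a - a has 2 parse trees

Two derivations of a - a:
  Z0 ⇒ Z1 ⇒ Z1 - Z2 ⇒ Z2 - Z2 ⇒ a - Z2 ⇒ a - a
  Z0 ⇒ Z1 ⇒ Z2 ⇒ Z2 - a ⇒ a - a

a - a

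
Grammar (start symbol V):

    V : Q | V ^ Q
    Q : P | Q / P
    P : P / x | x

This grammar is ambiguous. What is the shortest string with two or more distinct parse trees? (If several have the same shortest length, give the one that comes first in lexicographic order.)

x / x

length 1: no string has ≥2 trees
length 3: x / x has 2 parse trees

Two derivations of x / x:
  V ⇒ Q ⇒ P ⇒ P / x ⇒ x / x
  V ⇒ Q ⇒ Q / P ⇒ P / P ⇒ x / P ⇒ x / x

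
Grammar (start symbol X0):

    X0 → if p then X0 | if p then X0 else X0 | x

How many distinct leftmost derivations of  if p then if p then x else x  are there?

Parse trees for if p then if p then x else x:
  [X0 if p then [X0 if p then [X0 x] else [X0 x]]]
  [X0 if p then [X0 if p then [X0 x]] else [X0 x]]

2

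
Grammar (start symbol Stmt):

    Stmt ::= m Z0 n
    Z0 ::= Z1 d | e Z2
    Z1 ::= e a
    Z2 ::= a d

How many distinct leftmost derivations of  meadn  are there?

Parse trees for meadn:
  [Stmt m [Z0 [Z1 e a] d] n]
  [Stmt m [Z0 e [Z2 a d]] n]

2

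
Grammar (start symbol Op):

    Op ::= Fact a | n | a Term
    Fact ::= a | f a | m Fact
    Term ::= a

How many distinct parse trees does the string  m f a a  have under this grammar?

Parse trees for m f a a:
  [Op [Fact m [Fact f a]] a]

1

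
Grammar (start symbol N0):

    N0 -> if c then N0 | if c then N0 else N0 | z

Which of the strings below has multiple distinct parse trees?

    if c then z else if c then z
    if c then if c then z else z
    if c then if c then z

if c then if c then z else z

if c then z else if c then z: 1 tree
if c then if c then z else z: 2 trees
if c then if c then z: 1 tree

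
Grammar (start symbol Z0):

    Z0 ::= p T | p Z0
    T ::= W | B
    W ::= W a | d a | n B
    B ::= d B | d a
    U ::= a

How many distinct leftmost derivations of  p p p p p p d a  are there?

Parse trees for p p p p p p d a:
  [Z0 p [Z0 p [Z0 p [Z0 p [Z0 p [Z0 p [T [W d a]]]]]]]]
  [Z0 p [Z0 p [Z0 p [Z0 p [Z0 p [Z0 p [T [B d a]]]]]]]]

2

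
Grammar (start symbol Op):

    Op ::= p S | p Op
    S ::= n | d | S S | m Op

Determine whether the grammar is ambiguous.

Witness: p d d d

Derivation 1: Op ⇒ p S ⇒ p S S ⇒ p d S ⇒ p d S S ⇒ p d d S ⇒ p d d d
Derivation 2: Op ⇒ p S ⇒ p S S ⇒ p S S S ⇒ p d S S ⇒ p d d S ⇒ p d d d

Two distinct leftmost derivations for the same string.

Ambiguous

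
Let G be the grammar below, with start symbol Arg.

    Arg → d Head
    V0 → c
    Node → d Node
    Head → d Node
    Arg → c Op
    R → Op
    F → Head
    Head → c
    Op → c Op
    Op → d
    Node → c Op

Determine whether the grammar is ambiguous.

(V0, F, R are unreachable from Arg, so their rules don't affect L(Arg).) The reachable rules are right-linear with at most one rule per (nonterminal, next-terminal) pair. Each input token forces the next rule, so parsing is deterministic.

Unambiguous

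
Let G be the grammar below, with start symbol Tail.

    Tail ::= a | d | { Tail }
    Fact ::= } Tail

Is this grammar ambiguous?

Unambiguous

Only Tail is reachable from Tail; ignoring the rest: Each string is a nest of matched brackets around a single atom. An opening bracket forces the recursive rule; an atom forces the base rule.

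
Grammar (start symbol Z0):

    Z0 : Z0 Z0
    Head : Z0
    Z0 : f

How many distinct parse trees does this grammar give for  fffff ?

Parse trees for fffff (showing first 6 of 14):
  [Z0 [Z0 f] [Z0 [Z0 f] [Z0 [Z0 f] [Z0 [Z0 f] [Z0 f]]]]]
  [Z0 [Z0 f] [Z0 [Z0 f] [Z0 [Z0 [Z0 f] [Z0 f]] [Z0 f]]]]
  [Z0 [Z0 f] [Z0 [Z0 [Z0 f] [Z0 f]] [Z0 [Z0 f] [Z0 f]]]]
  [Z0 [Z0 f] [Z0 [Z0 [Z0 f] [Z0 [Z0 f] [Z0 f]]] [Z0 f]]]
  [Z0 [Z0 f] [Z0 [Z0 [Z0 [Z0 f] [Z0 f]] [Z0 f]] [Z0 f]]]
  [Z0 [Z0 [Z0 f] [Z0 f]] [Z0 [Z0 f] [Z0 [Z0 f] [Z0 f]]]]

14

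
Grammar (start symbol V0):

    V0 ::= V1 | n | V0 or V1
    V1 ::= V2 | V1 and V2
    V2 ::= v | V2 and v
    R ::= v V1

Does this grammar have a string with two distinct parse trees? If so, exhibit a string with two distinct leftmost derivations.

Witness: v and v

Derivation 1: V0 ⇒ V1 ⇒ V2 ⇒ V2 and v ⇒ v and v
Derivation 2: V0 ⇒ V1 ⇒ V1 and V2 ⇒ V2 and V2 ⇒ v and V2 ⇒ v and v

Two distinct leftmost derivations for the same string.

Ambiguous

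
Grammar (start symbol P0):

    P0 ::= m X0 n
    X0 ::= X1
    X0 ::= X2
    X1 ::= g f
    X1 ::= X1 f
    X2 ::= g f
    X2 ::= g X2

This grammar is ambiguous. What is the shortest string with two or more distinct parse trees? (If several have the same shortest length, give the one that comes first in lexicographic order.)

m g f n

length 4: m g f n has 2 parse trees

Two derivations of m g f n:
  P0 ⇒ m X0 n ⇒ m X1 n ⇒ m g f n
  P0 ⇒ m X0 n ⇒ m X2 n ⇒ m g f n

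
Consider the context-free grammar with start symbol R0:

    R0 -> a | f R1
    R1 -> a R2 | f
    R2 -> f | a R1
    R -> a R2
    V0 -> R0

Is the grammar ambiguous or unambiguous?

Unambiguous

(R, V0 are unreachable from R0, so their rules don't affect L(R0).) The reachable rules are right-linear with at most one rule per (nonterminal, next-terminal) pair. Each input token forces the next rule, so parsing is deterministic.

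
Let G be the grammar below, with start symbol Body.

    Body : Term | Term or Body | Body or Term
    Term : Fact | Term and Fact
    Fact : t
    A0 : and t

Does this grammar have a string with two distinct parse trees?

Witness: t or t

Derivation 1: Body ⇒ Term or Body ⇒ Fact or Body ⇒ t or Body ⇒ t or Term ⇒ t or Fact ⇒ t or t
Derivation 2: Body ⇒ Body or Term ⇒ Term or Term ⇒ Fact or Term ⇒ t or Term ⇒ t or Fact ⇒ t or t

Two distinct leftmost derivations for the same string.

Ambiguous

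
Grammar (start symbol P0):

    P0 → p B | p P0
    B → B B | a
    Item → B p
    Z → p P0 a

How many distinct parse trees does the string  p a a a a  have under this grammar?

5

Parse trees for p a a a a:
  [P0 p [B [B a] [B [B a] [B [B a] [B a]]]]]
  [P0 p [B [B a] [B [B [B a] [B a]] [B a]]]]
  [P0 p [B [B [B a] [B a]] [B [B a] [B a]]]]
  [P0 p [B [B [B a] [B [B a] [B a]]] [B a]]]
  [P0 p [B [B [B [B a] [B a]] [B a]] [B a]]]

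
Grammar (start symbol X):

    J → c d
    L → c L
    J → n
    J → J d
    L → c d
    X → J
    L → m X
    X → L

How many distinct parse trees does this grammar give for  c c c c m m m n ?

Parse trees for c c c c m m m n:
  [X [L c [L c [L c [L c [L m [X [L m [X [L m [X [J n]]]]]]]]]]]]

1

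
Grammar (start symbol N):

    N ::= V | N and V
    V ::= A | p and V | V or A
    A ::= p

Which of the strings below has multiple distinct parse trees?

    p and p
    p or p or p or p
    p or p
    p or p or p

p and p: 2 trees
p or p or p or p: 1 tree
p or p: 1 tree
p or p or p: 1 tree

p and p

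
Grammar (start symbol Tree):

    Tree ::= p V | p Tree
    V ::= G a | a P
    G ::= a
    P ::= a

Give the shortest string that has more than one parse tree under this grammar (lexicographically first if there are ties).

length 3: p a a has 2 parse trees

Two derivations of p a a:
  Tree ⇒ p V ⇒ p G a ⇒ p a a
  Tree ⇒ p V ⇒ p a P ⇒ p a a

p a a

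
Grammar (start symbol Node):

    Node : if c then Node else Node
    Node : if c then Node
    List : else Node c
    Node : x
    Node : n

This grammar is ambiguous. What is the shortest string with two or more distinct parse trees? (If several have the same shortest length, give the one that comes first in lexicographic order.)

length 1: no string has ≥2 trees
length 4: no string has ≥2 trees
length 6: no string has ≥2 trees
length 7: no string has ≥2 trees
length 9: if c then if c then n else n has 2 parse trees

Two derivations of if c then if c then n else n:
  Node ⇒ if c then Node else Node ⇒ if c then if c then Node else Node ⇒ if c then if c then n else Node ⇒ if c then if c then n else n
  Node ⇒ if c then Node ⇒ if c then if c then Node else Node ⇒ if c then if c then n else Node ⇒ if c then if c then n else n

if c then if c then n else n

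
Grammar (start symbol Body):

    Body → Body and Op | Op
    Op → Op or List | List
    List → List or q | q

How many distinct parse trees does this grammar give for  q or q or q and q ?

4

Parse trees for q or q or q and q:
  [Body [Body [Op [Op [List q]] or [List [List q] or q]]] and [Op [List q]]]
  [Body [Body [Op [Op [Op [List q]] or [List q]] or [List q]]] and [Op [List q]]]
  [Body [Body [Op [Op [List [List q] or q]] or [List q]]] and [Op [List q]]]
  [Body [Body [Op [List [List [List q] or q] or q]]] and [Op [List q]]]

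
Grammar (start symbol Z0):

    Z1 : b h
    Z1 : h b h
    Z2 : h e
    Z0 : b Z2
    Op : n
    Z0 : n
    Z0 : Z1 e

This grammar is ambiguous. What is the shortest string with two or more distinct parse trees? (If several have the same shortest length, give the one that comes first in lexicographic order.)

b h e

length 1: no string has ≥2 trees
length 3: b h e has 2 parse trees

Two derivations of b h e:
  Z0 ⇒ b Z2 ⇒ b h e
  Z0 ⇒ Z1 e ⇒ b h e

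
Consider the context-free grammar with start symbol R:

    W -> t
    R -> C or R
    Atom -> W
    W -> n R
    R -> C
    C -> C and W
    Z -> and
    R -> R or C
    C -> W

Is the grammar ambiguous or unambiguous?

Witness: t or t

Derivation 1: R ⇒ C or R ⇒ W or R ⇒ t or R ⇒ t or C ⇒ t or W ⇒ t or t
Derivation 2: R ⇒ R or C ⇒ C or C ⇒ W or C ⇒ t or C ⇒ t or W ⇒ t or t

Two distinct leftmost derivations for the same string.

Ambiguous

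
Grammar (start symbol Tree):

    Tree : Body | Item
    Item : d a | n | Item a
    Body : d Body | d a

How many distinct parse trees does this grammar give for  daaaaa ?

Parse trees for daaaaa:
  [Tree [Item [Item [Item [Item [Item d a] a] a] a] a]]

1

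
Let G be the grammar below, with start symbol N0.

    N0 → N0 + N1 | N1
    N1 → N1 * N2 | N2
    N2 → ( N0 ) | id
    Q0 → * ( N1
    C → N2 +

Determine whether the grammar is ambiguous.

Unambiguous

Only N0, N1, N2 are reachable from N0; ignoring the rest: This is a standard precedence ladder (N0 over N1 over N2), with each level left-recursive on its own operator ('+' at N0, '*' at N1). That structure is LR(1), hence unambiguous.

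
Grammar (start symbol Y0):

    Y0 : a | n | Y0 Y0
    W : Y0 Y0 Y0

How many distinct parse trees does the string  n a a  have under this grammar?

2

Parse trees for n a a:
  [Y0 [Y0 n] [Y0 [Y0 a] [Y0 a]]]
  [Y0 [Y0 [Y0 n] [Y0 a]] [Y0 a]]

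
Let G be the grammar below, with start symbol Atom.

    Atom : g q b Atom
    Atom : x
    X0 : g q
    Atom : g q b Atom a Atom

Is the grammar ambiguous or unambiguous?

Ambiguous

Witness: g q b g q b x a x

Derivation 1: Atom ⇒ g q b Atom ⇒ g q b g q b Atom a Atom ⇒ g q b g q b x a Atom ⇒ g q b g q b x a x
Derivation 2: Atom ⇒ g q b Atom a Atom ⇒ g q b g q b Atom a Atom ⇒ g q b g q b x a Atom ⇒ g q b g q b x a x

Two distinct leftmost derivations for the same string.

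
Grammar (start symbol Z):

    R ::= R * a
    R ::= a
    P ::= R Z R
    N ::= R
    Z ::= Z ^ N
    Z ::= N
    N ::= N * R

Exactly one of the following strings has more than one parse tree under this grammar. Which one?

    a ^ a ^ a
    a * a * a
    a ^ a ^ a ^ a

a * a * a

a ^ a ^ a: 1 tree
a * a * a: 4 trees
a ^ a ^ a ^ a: 1 tree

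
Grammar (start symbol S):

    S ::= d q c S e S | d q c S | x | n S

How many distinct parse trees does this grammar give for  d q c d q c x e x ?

Parse trees for d q c d q c x e x:
  [S d q c [S d q c [S x]] e [S x]]
  [S d q c [S d q c [S x] e [S x]]]

2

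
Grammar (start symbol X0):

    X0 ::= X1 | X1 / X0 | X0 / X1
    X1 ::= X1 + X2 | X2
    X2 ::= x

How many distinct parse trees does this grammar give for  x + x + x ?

1

Parse trees for x + x + x:
  [X0 [X1 [X1 [X1 [X2 x]] + [X2 x]] + [X2 x]]]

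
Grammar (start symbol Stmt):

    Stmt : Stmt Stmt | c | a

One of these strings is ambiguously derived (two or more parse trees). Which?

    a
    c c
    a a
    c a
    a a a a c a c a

a: 1 tree
c c: 1 tree
a a: 1 tree
c a: 1 tree
a a a a c a c a: 429 trees

a a a a c a c a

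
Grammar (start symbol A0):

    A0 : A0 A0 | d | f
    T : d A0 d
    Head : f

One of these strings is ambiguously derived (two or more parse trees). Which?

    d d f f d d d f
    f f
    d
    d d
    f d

d d f f d d d f

d d f f d d d f: 429 trees
f f: 1 tree
d: 1 tree
d d: 1 tree
f d: 1 tree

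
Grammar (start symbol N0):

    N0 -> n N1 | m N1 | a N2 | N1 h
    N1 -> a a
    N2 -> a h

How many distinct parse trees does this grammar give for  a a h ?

Parse trees for a a h:
  [N0 a [N2 a h]]
  [N0 [N1 a a] h]

2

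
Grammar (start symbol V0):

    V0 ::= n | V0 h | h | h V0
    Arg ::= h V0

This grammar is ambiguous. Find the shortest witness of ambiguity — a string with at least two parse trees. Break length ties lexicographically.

h h

length 1: no string has ≥2 trees
length 2: h h has 2 parse trees

Two derivations of h h:
  V0 ⇒ V0 h ⇒ h h
  V0 ⇒ h V0 ⇒ h h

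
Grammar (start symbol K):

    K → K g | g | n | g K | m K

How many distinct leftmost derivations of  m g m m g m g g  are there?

Parse trees for m g m m g m g g:
  [K [K m [K g [K m [K m [K g [K m [K g]]]]]]] g]
  [K m [K [K g [K m [K m [K g [K m [K g]]]]]] g]]
  [K m [K g [K [K m [K m [K g [K m [K g]]]]] g]]]
  [K m [K g [K m [K [K m [K g [K m [K g]]]] g]]]]
  [K m [K g [K m [K m [K [K g [K m [K g]]] g]]]]]
  [K m [K g [K m [K m [K g [K [K m [K g]] g]]]]]]
  [K m [K g [K m [K m [K g [K m [K [K g] g]]]]]]]
  [K m [K g [K m [K m [K g [K m [K g [K g]]]]]]]]

8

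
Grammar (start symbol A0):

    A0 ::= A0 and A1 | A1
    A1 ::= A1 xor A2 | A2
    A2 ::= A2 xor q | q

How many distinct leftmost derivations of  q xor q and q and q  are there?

2

Parse trees for q xor q and q and q:
  [A0 [A0 [A0 [A1 [A1 [A2 q]] xor [A2 q]]] and [A1 [A2 q]]] and [A1 [A2 q]]]
  [A0 [A0 [A0 [A1 [A2 [A2 q] xor q]]] and [A1 [A2 q]]] and [A1 [A2 q]]]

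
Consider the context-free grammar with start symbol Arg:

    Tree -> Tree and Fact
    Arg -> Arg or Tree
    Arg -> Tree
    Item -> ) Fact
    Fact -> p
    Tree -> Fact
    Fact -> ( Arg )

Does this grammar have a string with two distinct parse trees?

(Item is unreachable from Arg, so its rules don't affect L(Arg).) Arg → Arg or Tree | Tree  ;  Tree → Tree and Fact | Fact  — a left-associative chain with Fact at the bottom. Each string factors uniquely by precedence.

Unambiguous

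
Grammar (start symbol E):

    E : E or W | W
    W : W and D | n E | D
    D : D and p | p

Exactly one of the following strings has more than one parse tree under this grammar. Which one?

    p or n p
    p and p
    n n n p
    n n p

p and p

p or n p: 1 tree
p and p: 2 trees
n n n p: 1 tree
n n p: 1 tree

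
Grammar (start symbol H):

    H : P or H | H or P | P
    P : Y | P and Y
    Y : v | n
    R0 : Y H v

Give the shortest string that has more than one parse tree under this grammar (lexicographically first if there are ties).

n or n

length 1: no string has ≥2 trees
length 3: n or n has 2 parse trees

Two derivations of n or n:
  H ⇒ P or H ⇒ Y or H ⇒ n or H ⇒ n or P ⇒ n or Y ⇒ n or n
  H ⇒ H or P ⇒ P or P ⇒ Y or P ⇒ n or P ⇒ n or Y ⇒ n or n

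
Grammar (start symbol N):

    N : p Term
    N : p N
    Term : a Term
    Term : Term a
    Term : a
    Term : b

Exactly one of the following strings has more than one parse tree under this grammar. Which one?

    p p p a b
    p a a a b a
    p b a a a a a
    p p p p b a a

p p p a b: 1 tree
p a a a b a: 4 trees
p b a a a a a: 1 tree
p p p p b a a: 1 tree

p a a a b a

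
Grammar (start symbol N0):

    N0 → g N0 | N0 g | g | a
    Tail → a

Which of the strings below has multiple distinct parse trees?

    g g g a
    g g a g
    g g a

g g a g

g g g a: 1 tree
g g a g: 3 trees
g g a: 1 tree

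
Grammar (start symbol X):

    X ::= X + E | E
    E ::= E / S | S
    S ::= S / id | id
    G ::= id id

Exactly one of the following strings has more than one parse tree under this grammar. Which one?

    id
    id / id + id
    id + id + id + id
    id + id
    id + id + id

id: 1 tree
id / id + id: 2 trees
id + id + id + id: 1 tree
id + id: 1 tree
id + id + id: 1 tree

id / id + id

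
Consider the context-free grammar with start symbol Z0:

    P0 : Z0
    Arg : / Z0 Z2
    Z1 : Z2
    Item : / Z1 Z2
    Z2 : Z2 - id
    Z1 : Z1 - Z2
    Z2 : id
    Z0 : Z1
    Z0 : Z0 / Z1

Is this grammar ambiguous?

Witness: id - id

Derivation 1: Z0 ⇒ Z1 ⇒ Z2 ⇒ Z2 - id ⇒ id - id
Derivation 2: Z0 ⇒ Z1 ⇒ Z1 - Z2 ⇒ Z2 - Z2 ⇒ id - Z2 ⇒ id - id

Two distinct leftmost derivations for the same string.

Ambiguous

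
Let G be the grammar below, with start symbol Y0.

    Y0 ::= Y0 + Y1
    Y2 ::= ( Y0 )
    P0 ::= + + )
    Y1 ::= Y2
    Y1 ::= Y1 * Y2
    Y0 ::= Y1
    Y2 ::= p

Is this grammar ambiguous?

Unambiguous

(P0 is unreachable from Y0, so its rules don't affect L(Y0).) This is a standard precedence ladder (Y0 over Y1 over Y2), with each level left-recursive on its own operator ('+' at Y0, '*' at Y1). That structure is LR(1), hence unambiguous.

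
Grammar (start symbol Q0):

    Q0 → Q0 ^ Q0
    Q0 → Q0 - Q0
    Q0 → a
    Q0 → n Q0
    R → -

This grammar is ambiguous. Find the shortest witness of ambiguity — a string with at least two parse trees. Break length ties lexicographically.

length 1: no string has ≥2 trees
length 2: no string has ≥2 trees
length 3: no string has ≥2 trees
length 4: n a - a has 2 parse trees

Two derivations of n a - a:
  Q0 ⇒ Q0 - Q0 ⇒ n Q0 - Q0 ⇒ n a - Q0 ⇒ n a - a
  Q0 ⇒ n Q0 ⇒ n Q0 - Q0 ⇒ n a - Q0 ⇒ n a - a

n a - a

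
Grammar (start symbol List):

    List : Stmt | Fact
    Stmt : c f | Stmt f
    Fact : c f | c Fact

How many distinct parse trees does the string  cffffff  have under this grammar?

1

Parse trees for cffffff:
  [List [Stmt [Stmt [Stmt [Stmt [Stmt [Stmt c f] f] f] f] f] f]]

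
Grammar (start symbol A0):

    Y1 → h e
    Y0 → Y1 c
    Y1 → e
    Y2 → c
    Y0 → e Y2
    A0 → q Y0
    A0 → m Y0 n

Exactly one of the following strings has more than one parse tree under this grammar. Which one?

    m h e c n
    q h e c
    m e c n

m e c n

m h e c n: 1 tree
q h e c: 1 tree
m e c n: 2 trees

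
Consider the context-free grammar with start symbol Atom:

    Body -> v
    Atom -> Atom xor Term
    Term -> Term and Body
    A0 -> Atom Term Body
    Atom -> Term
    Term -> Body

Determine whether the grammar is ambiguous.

Unambiguous

Only Atom, Term, Body are reachable from Atom; ignoring the rest: Atom → Atom xor Term | Term  ;  Term → Term and Body | Body  — a left-associative chain with Body at the bottom. Each string factors uniquely by precedence.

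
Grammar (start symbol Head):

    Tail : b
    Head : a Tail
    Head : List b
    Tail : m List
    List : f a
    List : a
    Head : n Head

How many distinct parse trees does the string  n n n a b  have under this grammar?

Parse trees for n n n a b:
  [Head n [Head n [Head n [Head a [Tail b]]]]]
  [Head n [Head n [Head n [Head [List a] b]]]]

2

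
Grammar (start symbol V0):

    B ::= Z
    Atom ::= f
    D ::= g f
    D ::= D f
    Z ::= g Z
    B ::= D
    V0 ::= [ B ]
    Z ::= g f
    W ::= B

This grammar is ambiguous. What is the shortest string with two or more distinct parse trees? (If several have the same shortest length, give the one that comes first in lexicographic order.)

[ g f ]

length 4: [ g f ] has 2 parse trees

Two derivations of [ g f ]:
  V0 ⇒ [ B ] ⇒ [ Z ] ⇒ [ g f ]
  V0 ⇒ [ B ] ⇒ [ D ] ⇒ [ g f ]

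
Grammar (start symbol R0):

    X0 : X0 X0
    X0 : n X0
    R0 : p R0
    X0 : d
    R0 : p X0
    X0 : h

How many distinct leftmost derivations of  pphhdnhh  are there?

Parse trees for pphhdnhh (showing first 6 of 19):
  [R0 p [R0 p [X0 [X0 h] [X0 [X0 h] [X0 [X0 d] [X0 [X0 n [X0 h]] [X0 h]]]]]]]
  [R0 p [R0 p [X0 [X0 h] [X0 [X0 h] [X0 [X0 d] [X0 n [X0 [X0 h] [X0 h]]]]]]]]
  [R0 p [R0 p [X0 [X0 h] [X0 [X0 h] [X0 [X0 [X0 d] [X0 n [X0 h]]] [X0 h]]]]]]
  [R0 p [R0 p [X0 [X0 h] [X0 [X0 [X0 h] [X0 d]] [X0 [X0 n [X0 h]] [X0 h]]]]]]
  [R0 p [R0 p [X0 [X0 h] [X0 [X0 [X0 h] [X0 d]] [X0 n [X0 [X0 h] [X0 h]]]]]]]
  [R0 p [R0 p [X0 [X0 h] [X0 [X0 [X0 h] [X0 [X0 d] [X0 n [X0 h]]]] [X0 h]]]]]

19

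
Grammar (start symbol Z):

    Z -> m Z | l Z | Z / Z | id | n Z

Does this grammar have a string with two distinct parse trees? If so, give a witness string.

Ambiguous

Witness: l id / id

Derivation 1: Z ⇒ l Z ⇒ l Z / Z ⇒ l id / Z ⇒ l id / id
Derivation 2: Z ⇒ Z / Z ⇒ l Z / Z ⇒ l id / Z ⇒ l id / id

Two distinct leftmost derivations for the same string.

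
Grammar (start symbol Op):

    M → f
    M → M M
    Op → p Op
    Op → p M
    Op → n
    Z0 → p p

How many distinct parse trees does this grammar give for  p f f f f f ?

14

Parse trees for p f f f f f (showing first 6 of 14):
  [Op p [M [M f] [M [M f] [M [M f] [M [M f] [M f]]]]]]
  [Op p [M [M f] [M [M f] [M [M [M f] [M f]] [M f]]]]]
  [Op p [M [M f] [M [M [M f] [M f]] [M [M f] [M f]]]]]
  [Op p [M [M f] [M [M [M f] [M [M f] [M f]]] [M f]]]]
  [Op p [M [M f] [M [M [M [M f] [M f]] [M f]] [M f]]]]
  [Op p [M [M [M f] [M f]] [M [M f] [M [M f] [M f]]]]]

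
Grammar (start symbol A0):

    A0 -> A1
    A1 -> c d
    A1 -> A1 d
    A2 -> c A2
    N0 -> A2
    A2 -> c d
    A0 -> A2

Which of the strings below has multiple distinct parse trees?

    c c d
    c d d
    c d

c c d: 1 tree
c d d: 1 tree
c d: 2 trees

c d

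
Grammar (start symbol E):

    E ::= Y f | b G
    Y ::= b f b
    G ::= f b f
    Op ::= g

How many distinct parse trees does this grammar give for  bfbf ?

2

Parse trees for bfbf:
  [E [Y b f b] f]
  [E b [G f b f]]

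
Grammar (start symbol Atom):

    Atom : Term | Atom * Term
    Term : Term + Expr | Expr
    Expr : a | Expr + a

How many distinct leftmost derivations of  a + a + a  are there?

Parse trees for a + a + a:
  [Atom [Term [Term [Expr a]] + [Expr [Expr a] + a]]]
  [Atom [Term [Term [Term [Expr a]] + [Expr a]] + [Expr a]]]
  [Atom [Term [Term [Expr [Expr a] + a]] + [Expr a]]]
  [Atom [Term [Expr [Expr [Expr a] + a] + a]]]

4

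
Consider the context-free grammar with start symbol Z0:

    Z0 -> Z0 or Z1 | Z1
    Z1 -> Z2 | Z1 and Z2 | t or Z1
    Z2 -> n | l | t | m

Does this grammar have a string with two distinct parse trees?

Witness: t or l

Derivation 1: Z0 ⇒ Z0 or Z1 ⇒ Z1 or Z1 ⇒ Z2 or Z1 ⇒ t or Z1 ⇒ t or Z2 ⇒ t or l
Derivation 2: Z0 ⇒ Z1 ⇒ t or Z1 ⇒ t or Z2 ⇒ t or l

Two distinct leftmost derivations for the same string.

Ambiguous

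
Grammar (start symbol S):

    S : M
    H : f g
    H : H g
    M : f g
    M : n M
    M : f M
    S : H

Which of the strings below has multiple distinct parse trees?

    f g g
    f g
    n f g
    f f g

f g

f g g: 1 tree
f g: 2 trees
n f g: 1 tree
f f g: 1 tree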